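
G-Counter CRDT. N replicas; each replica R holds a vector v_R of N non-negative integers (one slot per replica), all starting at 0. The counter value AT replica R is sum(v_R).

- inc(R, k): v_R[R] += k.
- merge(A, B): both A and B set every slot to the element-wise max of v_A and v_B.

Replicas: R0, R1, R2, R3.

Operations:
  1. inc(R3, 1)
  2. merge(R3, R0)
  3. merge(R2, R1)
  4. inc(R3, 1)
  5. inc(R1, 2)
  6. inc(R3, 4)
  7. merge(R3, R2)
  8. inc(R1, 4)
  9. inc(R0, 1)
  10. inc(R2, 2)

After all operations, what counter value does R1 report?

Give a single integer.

Op 1: inc R3 by 1 -> R3=(0,0,0,1) value=1
Op 2: merge R3<->R0 -> R3=(0,0,0,1) R0=(0,0,0,1)
Op 3: merge R2<->R1 -> R2=(0,0,0,0) R1=(0,0,0,0)
Op 4: inc R3 by 1 -> R3=(0,0,0,2) value=2
Op 5: inc R1 by 2 -> R1=(0,2,0,0) value=2
Op 6: inc R3 by 4 -> R3=(0,0,0,6) value=6
Op 7: merge R3<->R2 -> R3=(0,0,0,6) R2=(0,0,0,6)
Op 8: inc R1 by 4 -> R1=(0,6,0,0) value=6
Op 9: inc R0 by 1 -> R0=(1,0,0,1) value=2
Op 10: inc R2 by 2 -> R2=(0,0,2,6) value=8

Answer: 6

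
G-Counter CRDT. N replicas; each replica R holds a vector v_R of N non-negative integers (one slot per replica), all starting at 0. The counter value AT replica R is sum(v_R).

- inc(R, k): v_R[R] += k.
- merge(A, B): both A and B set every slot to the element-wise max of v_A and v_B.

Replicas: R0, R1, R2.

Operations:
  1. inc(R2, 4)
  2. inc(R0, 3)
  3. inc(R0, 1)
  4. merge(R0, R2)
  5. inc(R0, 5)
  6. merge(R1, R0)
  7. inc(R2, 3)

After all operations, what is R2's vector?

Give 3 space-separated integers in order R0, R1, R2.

Answer: 4 0 7

Derivation:
Op 1: inc R2 by 4 -> R2=(0,0,4) value=4
Op 2: inc R0 by 3 -> R0=(3,0,0) value=3
Op 3: inc R0 by 1 -> R0=(4,0,0) value=4
Op 4: merge R0<->R2 -> R0=(4,0,4) R2=(4,0,4)
Op 5: inc R0 by 5 -> R0=(9,0,4) value=13
Op 6: merge R1<->R0 -> R1=(9,0,4) R0=(9,0,4)
Op 7: inc R2 by 3 -> R2=(4,0,7) value=11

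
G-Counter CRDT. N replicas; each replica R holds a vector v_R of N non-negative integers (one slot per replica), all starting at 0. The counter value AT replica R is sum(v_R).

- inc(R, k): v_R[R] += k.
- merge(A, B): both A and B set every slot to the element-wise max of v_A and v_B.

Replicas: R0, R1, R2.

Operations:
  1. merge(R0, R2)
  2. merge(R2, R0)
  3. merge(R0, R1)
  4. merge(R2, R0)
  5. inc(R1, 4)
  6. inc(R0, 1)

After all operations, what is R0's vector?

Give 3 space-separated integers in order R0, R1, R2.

Op 1: merge R0<->R2 -> R0=(0,0,0) R2=(0,0,0)
Op 2: merge R2<->R0 -> R2=(0,0,0) R0=(0,0,0)
Op 3: merge R0<->R1 -> R0=(0,0,0) R1=(0,0,0)
Op 4: merge R2<->R0 -> R2=(0,0,0) R0=(0,0,0)
Op 5: inc R1 by 4 -> R1=(0,4,0) value=4
Op 6: inc R0 by 1 -> R0=(1,0,0) value=1

Answer: 1 0 0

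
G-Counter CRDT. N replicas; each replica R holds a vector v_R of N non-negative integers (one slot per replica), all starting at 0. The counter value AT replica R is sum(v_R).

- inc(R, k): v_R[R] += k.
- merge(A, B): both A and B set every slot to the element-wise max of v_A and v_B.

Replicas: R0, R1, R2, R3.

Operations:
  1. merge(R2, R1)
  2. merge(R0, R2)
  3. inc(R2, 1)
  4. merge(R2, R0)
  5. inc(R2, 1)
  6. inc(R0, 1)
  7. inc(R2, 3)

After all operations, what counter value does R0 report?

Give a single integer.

Op 1: merge R2<->R1 -> R2=(0,0,0,0) R1=(0,0,0,0)
Op 2: merge R0<->R2 -> R0=(0,0,0,0) R2=(0,0,0,0)
Op 3: inc R2 by 1 -> R2=(0,0,1,0) value=1
Op 4: merge R2<->R0 -> R2=(0,0,1,0) R0=(0,0,1,0)
Op 5: inc R2 by 1 -> R2=(0,0,2,0) value=2
Op 6: inc R0 by 1 -> R0=(1,0,1,0) value=2
Op 7: inc R2 by 3 -> R2=(0,0,5,0) value=5

Answer: 2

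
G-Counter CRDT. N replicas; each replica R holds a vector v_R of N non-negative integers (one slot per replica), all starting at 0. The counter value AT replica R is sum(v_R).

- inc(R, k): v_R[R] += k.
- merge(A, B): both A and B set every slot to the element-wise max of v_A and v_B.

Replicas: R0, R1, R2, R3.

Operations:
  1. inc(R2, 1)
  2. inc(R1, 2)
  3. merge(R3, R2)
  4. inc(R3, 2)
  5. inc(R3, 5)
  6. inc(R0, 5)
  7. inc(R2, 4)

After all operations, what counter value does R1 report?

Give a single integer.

Answer: 2

Derivation:
Op 1: inc R2 by 1 -> R2=(0,0,1,0) value=1
Op 2: inc R1 by 2 -> R1=(0,2,0,0) value=2
Op 3: merge R3<->R2 -> R3=(0,0,1,0) R2=(0,0,1,0)
Op 4: inc R3 by 2 -> R3=(0,0,1,2) value=3
Op 5: inc R3 by 5 -> R3=(0,0,1,7) value=8
Op 6: inc R0 by 5 -> R0=(5,0,0,0) value=5
Op 7: inc R2 by 4 -> R2=(0,0,5,0) value=5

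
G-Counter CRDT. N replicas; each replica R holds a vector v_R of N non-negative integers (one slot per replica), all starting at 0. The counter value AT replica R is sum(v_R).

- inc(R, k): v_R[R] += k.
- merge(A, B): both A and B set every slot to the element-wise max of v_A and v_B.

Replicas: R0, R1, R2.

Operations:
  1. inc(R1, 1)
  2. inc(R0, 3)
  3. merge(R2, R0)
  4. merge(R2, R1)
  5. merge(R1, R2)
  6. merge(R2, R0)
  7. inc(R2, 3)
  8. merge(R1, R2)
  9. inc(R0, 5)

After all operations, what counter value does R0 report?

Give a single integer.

Op 1: inc R1 by 1 -> R1=(0,1,0) value=1
Op 2: inc R0 by 3 -> R0=(3,0,0) value=3
Op 3: merge R2<->R0 -> R2=(3,0,0) R0=(3,0,0)
Op 4: merge R2<->R1 -> R2=(3,1,0) R1=(3,1,0)
Op 5: merge R1<->R2 -> R1=(3,1,0) R2=(3,1,0)
Op 6: merge R2<->R0 -> R2=(3,1,0) R0=(3,1,0)
Op 7: inc R2 by 3 -> R2=(3,1,3) value=7
Op 8: merge R1<->R2 -> R1=(3,1,3) R2=(3,1,3)
Op 9: inc R0 by 5 -> R0=(8,1,0) value=9

Answer: 9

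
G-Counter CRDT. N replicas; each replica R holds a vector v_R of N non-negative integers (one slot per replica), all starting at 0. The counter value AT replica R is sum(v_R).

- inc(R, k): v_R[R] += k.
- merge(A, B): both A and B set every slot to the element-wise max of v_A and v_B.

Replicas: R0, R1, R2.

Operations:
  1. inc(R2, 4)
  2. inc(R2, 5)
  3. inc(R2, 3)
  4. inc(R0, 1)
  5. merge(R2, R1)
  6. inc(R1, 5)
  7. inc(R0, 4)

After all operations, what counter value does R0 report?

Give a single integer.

Answer: 5

Derivation:
Op 1: inc R2 by 4 -> R2=(0,0,4) value=4
Op 2: inc R2 by 5 -> R2=(0,0,9) value=9
Op 3: inc R2 by 3 -> R2=(0,0,12) value=12
Op 4: inc R0 by 1 -> R0=(1,0,0) value=1
Op 5: merge R2<->R1 -> R2=(0,0,12) R1=(0,0,12)
Op 6: inc R1 by 5 -> R1=(0,5,12) value=17
Op 7: inc R0 by 4 -> R0=(5,0,0) value=5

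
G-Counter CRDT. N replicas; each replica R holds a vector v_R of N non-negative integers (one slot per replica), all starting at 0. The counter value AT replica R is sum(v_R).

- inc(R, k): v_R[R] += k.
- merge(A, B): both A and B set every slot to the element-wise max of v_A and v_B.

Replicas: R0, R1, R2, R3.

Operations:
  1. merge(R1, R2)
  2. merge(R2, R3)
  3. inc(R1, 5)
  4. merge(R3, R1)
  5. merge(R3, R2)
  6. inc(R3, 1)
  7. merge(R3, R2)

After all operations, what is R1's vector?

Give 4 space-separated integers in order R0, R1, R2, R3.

Answer: 0 5 0 0

Derivation:
Op 1: merge R1<->R2 -> R1=(0,0,0,0) R2=(0,0,0,0)
Op 2: merge R2<->R3 -> R2=(0,0,0,0) R3=(0,0,0,0)
Op 3: inc R1 by 5 -> R1=(0,5,0,0) value=5
Op 4: merge R3<->R1 -> R3=(0,5,0,0) R1=(0,5,0,0)
Op 5: merge R3<->R2 -> R3=(0,5,0,0) R2=(0,5,0,0)
Op 6: inc R3 by 1 -> R3=(0,5,0,1) value=6
Op 7: merge R3<->R2 -> R3=(0,5,0,1) R2=(0,5,0,1)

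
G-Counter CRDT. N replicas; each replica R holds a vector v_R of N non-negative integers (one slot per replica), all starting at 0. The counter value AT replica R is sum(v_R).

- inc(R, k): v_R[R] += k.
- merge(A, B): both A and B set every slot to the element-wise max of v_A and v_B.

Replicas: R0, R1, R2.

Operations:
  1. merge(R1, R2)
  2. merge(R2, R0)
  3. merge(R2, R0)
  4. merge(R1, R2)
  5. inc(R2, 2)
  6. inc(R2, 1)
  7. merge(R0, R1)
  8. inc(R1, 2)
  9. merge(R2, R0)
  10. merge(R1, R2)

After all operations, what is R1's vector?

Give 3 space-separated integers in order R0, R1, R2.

Answer: 0 2 3

Derivation:
Op 1: merge R1<->R2 -> R1=(0,0,0) R2=(0,0,0)
Op 2: merge R2<->R0 -> R2=(0,0,0) R0=(0,0,0)
Op 3: merge R2<->R0 -> R2=(0,0,0) R0=(0,0,0)
Op 4: merge R1<->R2 -> R1=(0,0,0) R2=(0,0,0)
Op 5: inc R2 by 2 -> R2=(0,0,2) value=2
Op 6: inc R2 by 1 -> R2=(0,0,3) value=3
Op 7: merge R0<->R1 -> R0=(0,0,0) R1=(0,0,0)
Op 8: inc R1 by 2 -> R1=(0,2,0) value=2
Op 9: merge R2<->R0 -> R2=(0,0,3) R0=(0,0,3)
Op 10: merge R1<->R2 -> R1=(0,2,3) R2=(0,2,3)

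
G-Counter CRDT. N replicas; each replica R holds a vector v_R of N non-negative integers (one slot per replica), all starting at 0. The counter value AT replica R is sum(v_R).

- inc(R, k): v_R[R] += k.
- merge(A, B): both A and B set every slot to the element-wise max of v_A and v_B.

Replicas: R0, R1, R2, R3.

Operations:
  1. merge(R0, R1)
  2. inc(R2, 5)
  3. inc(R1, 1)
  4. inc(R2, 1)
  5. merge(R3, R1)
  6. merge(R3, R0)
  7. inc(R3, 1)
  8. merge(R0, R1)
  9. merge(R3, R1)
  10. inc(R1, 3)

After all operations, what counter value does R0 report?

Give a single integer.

Answer: 1

Derivation:
Op 1: merge R0<->R1 -> R0=(0,0,0,0) R1=(0,0,0,0)
Op 2: inc R2 by 5 -> R2=(0,0,5,0) value=5
Op 3: inc R1 by 1 -> R1=(0,1,0,0) value=1
Op 4: inc R2 by 1 -> R2=(0,0,6,0) value=6
Op 5: merge R3<->R1 -> R3=(0,1,0,0) R1=(0,1,0,0)
Op 6: merge R3<->R0 -> R3=(0,1,0,0) R0=(0,1,0,0)
Op 7: inc R3 by 1 -> R3=(0,1,0,1) value=2
Op 8: merge R0<->R1 -> R0=(0,1,0,0) R1=(0,1,0,0)
Op 9: merge R3<->R1 -> R3=(0,1,0,1) R1=(0,1,0,1)
Op 10: inc R1 by 3 -> R1=(0,4,0,1) value=5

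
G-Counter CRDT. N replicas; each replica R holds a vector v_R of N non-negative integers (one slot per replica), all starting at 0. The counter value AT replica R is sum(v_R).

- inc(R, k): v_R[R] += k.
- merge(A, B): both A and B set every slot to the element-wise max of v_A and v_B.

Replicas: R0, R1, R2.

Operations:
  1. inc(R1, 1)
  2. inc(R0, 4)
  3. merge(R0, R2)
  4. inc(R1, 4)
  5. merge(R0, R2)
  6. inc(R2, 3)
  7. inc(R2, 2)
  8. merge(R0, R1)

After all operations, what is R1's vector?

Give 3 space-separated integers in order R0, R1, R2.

Answer: 4 5 0

Derivation:
Op 1: inc R1 by 1 -> R1=(0,1,0) value=1
Op 2: inc R0 by 4 -> R0=(4,0,0) value=4
Op 3: merge R0<->R2 -> R0=(4,0,0) R2=(4,0,0)
Op 4: inc R1 by 4 -> R1=(0,5,0) value=5
Op 5: merge R0<->R2 -> R0=(4,0,0) R2=(4,0,0)
Op 6: inc R2 by 3 -> R2=(4,0,3) value=7
Op 7: inc R2 by 2 -> R2=(4,0,5) value=9
Op 8: merge R0<->R1 -> R0=(4,5,0) R1=(4,5,0)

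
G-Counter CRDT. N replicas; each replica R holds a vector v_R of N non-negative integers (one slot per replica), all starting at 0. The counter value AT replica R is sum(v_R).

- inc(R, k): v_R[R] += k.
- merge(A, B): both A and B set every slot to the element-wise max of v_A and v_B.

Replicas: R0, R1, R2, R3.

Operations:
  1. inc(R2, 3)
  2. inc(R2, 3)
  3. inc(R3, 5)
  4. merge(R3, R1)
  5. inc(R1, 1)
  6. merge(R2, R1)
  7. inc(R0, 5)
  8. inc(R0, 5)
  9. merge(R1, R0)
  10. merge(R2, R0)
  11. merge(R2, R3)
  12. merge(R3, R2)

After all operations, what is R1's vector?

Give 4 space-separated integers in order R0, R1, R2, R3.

Op 1: inc R2 by 3 -> R2=(0,0,3,0) value=3
Op 2: inc R2 by 3 -> R2=(0,0,6,0) value=6
Op 3: inc R3 by 5 -> R3=(0,0,0,5) value=5
Op 4: merge R3<->R1 -> R3=(0,0,0,5) R1=(0,0,0,5)
Op 5: inc R1 by 1 -> R1=(0,1,0,5) value=6
Op 6: merge R2<->R1 -> R2=(0,1,6,5) R1=(0,1,6,5)
Op 7: inc R0 by 5 -> R0=(5,0,0,0) value=5
Op 8: inc R0 by 5 -> R0=(10,0,0,0) value=10
Op 9: merge R1<->R0 -> R1=(10,1,6,5) R0=(10,1,6,5)
Op 10: merge R2<->R0 -> R2=(10,1,6,5) R0=(10,1,6,5)
Op 11: merge R2<->R3 -> R2=(10,1,6,5) R3=(10,1,6,5)
Op 12: merge R3<->R2 -> R3=(10,1,6,5) R2=(10,1,6,5)

Answer: 10 1 6 5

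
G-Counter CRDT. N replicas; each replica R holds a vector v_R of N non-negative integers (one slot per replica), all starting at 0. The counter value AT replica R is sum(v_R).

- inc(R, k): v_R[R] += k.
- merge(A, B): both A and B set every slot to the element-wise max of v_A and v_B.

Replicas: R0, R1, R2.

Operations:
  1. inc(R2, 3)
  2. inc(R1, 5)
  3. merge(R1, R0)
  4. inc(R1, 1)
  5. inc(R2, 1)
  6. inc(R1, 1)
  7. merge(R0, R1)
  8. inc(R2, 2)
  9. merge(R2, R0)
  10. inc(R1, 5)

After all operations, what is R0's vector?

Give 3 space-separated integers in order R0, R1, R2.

Answer: 0 7 6

Derivation:
Op 1: inc R2 by 3 -> R2=(0,0,3) value=3
Op 2: inc R1 by 5 -> R1=(0,5,0) value=5
Op 3: merge R1<->R0 -> R1=(0,5,0) R0=(0,5,0)
Op 4: inc R1 by 1 -> R1=(0,6,0) value=6
Op 5: inc R2 by 1 -> R2=(0,0,4) value=4
Op 6: inc R1 by 1 -> R1=(0,7,0) value=7
Op 7: merge R0<->R1 -> R0=(0,7,0) R1=(0,7,0)
Op 8: inc R2 by 2 -> R2=(0,0,6) value=6
Op 9: merge R2<->R0 -> R2=(0,7,6) R0=(0,7,6)
Op 10: inc R1 by 5 -> R1=(0,12,0) value=12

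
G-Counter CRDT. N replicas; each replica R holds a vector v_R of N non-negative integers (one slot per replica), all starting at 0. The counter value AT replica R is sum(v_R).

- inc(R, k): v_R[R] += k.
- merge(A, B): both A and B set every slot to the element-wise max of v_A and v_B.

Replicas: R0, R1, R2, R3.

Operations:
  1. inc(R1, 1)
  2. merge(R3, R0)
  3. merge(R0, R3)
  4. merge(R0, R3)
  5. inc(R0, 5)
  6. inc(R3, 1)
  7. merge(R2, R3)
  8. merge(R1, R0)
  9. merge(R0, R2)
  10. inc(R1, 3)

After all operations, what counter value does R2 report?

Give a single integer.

Op 1: inc R1 by 1 -> R1=(0,1,0,0) value=1
Op 2: merge R3<->R0 -> R3=(0,0,0,0) R0=(0,0,0,0)
Op 3: merge R0<->R3 -> R0=(0,0,0,0) R3=(0,0,0,0)
Op 4: merge R0<->R3 -> R0=(0,0,0,0) R3=(0,0,0,0)
Op 5: inc R0 by 5 -> R0=(5,0,0,0) value=5
Op 6: inc R3 by 1 -> R3=(0,0,0,1) value=1
Op 7: merge R2<->R3 -> R2=(0,0,0,1) R3=(0,0,0,1)
Op 8: merge R1<->R0 -> R1=(5,1,0,0) R0=(5,1,0,0)
Op 9: merge R0<->R2 -> R0=(5,1,0,1) R2=(5,1,0,1)
Op 10: inc R1 by 3 -> R1=(5,4,0,0) value=9

Answer: 7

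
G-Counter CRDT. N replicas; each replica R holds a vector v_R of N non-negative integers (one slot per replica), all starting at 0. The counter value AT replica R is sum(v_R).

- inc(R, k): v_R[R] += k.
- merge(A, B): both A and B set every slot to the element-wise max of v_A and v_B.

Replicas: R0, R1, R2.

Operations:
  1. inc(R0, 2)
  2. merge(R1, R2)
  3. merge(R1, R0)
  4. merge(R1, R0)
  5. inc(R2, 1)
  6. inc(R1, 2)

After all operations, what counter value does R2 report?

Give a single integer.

Op 1: inc R0 by 2 -> R0=(2,0,0) value=2
Op 2: merge R1<->R2 -> R1=(0,0,0) R2=(0,0,0)
Op 3: merge R1<->R0 -> R1=(2,0,0) R0=(2,0,0)
Op 4: merge R1<->R0 -> R1=(2,0,0) R0=(2,0,0)
Op 5: inc R2 by 1 -> R2=(0,0,1) value=1
Op 6: inc R1 by 2 -> R1=(2,2,0) value=4

Answer: 1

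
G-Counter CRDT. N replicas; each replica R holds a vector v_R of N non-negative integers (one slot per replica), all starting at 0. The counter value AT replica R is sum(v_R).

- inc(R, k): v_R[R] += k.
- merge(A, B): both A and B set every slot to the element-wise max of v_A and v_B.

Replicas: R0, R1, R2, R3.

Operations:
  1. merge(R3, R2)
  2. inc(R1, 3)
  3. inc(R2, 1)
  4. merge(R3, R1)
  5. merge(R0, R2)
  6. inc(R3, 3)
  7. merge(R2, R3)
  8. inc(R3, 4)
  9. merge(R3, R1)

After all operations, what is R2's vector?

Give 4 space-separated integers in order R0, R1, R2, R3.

Op 1: merge R3<->R2 -> R3=(0,0,0,0) R2=(0,0,0,0)
Op 2: inc R1 by 3 -> R1=(0,3,0,0) value=3
Op 3: inc R2 by 1 -> R2=(0,0,1,0) value=1
Op 4: merge R3<->R1 -> R3=(0,3,0,0) R1=(0,3,0,0)
Op 5: merge R0<->R2 -> R0=(0,0,1,0) R2=(0,0,1,0)
Op 6: inc R3 by 3 -> R3=(0,3,0,3) value=6
Op 7: merge R2<->R3 -> R2=(0,3,1,3) R3=(0,3,1,3)
Op 8: inc R3 by 4 -> R3=(0,3,1,7) value=11
Op 9: merge R3<->R1 -> R3=(0,3,1,7) R1=(0,3,1,7)

Answer: 0 3 1 3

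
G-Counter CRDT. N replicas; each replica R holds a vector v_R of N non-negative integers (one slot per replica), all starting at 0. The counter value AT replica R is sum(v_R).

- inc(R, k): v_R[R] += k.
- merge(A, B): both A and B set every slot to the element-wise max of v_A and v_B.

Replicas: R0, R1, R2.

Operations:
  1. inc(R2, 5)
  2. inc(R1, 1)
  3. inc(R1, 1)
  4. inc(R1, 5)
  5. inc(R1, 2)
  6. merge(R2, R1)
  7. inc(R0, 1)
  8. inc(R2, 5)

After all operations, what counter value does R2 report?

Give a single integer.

Answer: 19

Derivation:
Op 1: inc R2 by 5 -> R2=(0,0,5) value=5
Op 2: inc R1 by 1 -> R1=(0,1,0) value=1
Op 3: inc R1 by 1 -> R1=(0,2,0) value=2
Op 4: inc R1 by 5 -> R1=(0,7,0) value=7
Op 5: inc R1 by 2 -> R1=(0,9,0) value=9
Op 6: merge R2<->R1 -> R2=(0,9,5) R1=(0,9,5)
Op 7: inc R0 by 1 -> R0=(1,0,0) value=1
Op 8: inc R2 by 5 -> R2=(0,9,10) value=19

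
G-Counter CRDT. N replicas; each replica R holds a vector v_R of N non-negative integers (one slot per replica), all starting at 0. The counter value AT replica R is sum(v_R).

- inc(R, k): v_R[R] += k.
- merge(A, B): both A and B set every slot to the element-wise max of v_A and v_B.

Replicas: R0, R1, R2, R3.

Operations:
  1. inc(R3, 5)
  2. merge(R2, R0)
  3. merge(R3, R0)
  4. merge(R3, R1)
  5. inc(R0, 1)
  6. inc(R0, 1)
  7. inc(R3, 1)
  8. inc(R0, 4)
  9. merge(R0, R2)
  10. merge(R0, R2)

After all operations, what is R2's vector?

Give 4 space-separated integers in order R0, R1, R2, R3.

Op 1: inc R3 by 5 -> R3=(0,0,0,5) value=5
Op 2: merge R2<->R0 -> R2=(0,0,0,0) R0=(0,0,0,0)
Op 3: merge R3<->R0 -> R3=(0,0,0,5) R0=(0,0,0,5)
Op 4: merge R3<->R1 -> R3=(0,0,0,5) R1=(0,0,0,5)
Op 5: inc R0 by 1 -> R0=(1,0,0,5) value=6
Op 6: inc R0 by 1 -> R0=(2,0,0,5) value=7
Op 7: inc R3 by 1 -> R3=(0,0,0,6) value=6
Op 8: inc R0 by 4 -> R0=(6,0,0,5) value=11
Op 9: merge R0<->R2 -> R0=(6,0,0,5) R2=(6,0,0,5)
Op 10: merge R0<->R2 -> R0=(6,0,0,5) R2=(6,0,0,5)

Answer: 6 0 0 5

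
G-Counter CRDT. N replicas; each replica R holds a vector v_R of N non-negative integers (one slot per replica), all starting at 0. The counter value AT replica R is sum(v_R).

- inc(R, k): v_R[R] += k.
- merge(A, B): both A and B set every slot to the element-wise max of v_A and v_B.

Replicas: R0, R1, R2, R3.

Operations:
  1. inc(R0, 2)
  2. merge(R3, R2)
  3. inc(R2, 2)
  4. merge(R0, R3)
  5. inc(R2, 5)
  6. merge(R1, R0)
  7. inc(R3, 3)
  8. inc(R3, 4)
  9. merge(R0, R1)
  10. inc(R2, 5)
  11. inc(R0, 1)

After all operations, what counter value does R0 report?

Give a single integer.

Op 1: inc R0 by 2 -> R0=(2,0,0,0) value=2
Op 2: merge R3<->R2 -> R3=(0,0,0,0) R2=(0,0,0,0)
Op 3: inc R2 by 2 -> R2=(0,0,2,0) value=2
Op 4: merge R0<->R3 -> R0=(2,0,0,0) R3=(2,0,0,0)
Op 5: inc R2 by 5 -> R2=(0,0,7,0) value=7
Op 6: merge R1<->R0 -> R1=(2,0,0,0) R0=(2,0,0,0)
Op 7: inc R3 by 3 -> R3=(2,0,0,3) value=5
Op 8: inc R3 by 4 -> R3=(2,0,0,7) value=9
Op 9: merge R0<->R1 -> R0=(2,0,0,0) R1=(2,0,0,0)
Op 10: inc R2 by 5 -> R2=(0,0,12,0) value=12
Op 11: inc R0 by 1 -> R0=(3,0,0,0) value=3

Answer: 3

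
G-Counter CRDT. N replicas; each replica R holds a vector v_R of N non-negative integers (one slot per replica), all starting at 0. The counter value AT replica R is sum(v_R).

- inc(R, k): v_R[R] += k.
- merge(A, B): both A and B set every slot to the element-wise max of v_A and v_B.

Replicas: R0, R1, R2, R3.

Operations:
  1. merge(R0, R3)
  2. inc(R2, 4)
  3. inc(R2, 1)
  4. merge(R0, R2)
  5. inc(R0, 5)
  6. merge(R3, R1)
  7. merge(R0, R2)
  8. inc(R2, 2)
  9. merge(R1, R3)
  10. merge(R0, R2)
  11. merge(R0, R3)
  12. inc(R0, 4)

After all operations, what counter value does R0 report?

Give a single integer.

Answer: 16

Derivation:
Op 1: merge R0<->R3 -> R0=(0,0,0,0) R3=(0,0,0,0)
Op 2: inc R2 by 4 -> R2=(0,0,4,0) value=4
Op 3: inc R2 by 1 -> R2=(0,0,5,0) value=5
Op 4: merge R0<->R2 -> R0=(0,0,5,0) R2=(0,0,5,0)
Op 5: inc R0 by 5 -> R0=(5,0,5,0) value=10
Op 6: merge R3<->R1 -> R3=(0,0,0,0) R1=(0,0,0,0)
Op 7: merge R0<->R2 -> R0=(5,0,5,0) R2=(5,0,5,0)
Op 8: inc R2 by 2 -> R2=(5,0,7,0) value=12
Op 9: merge R1<->R3 -> R1=(0,0,0,0) R3=(0,0,0,0)
Op 10: merge R0<->R2 -> R0=(5,0,7,0) R2=(5,0,7,0)
Op 11: merge R0<->R3 -> R0=(5,0,7,0) R3=(5,0,7,0)
Op 12: inc R0 by 4 -> R0=(9,0,7,0) value=16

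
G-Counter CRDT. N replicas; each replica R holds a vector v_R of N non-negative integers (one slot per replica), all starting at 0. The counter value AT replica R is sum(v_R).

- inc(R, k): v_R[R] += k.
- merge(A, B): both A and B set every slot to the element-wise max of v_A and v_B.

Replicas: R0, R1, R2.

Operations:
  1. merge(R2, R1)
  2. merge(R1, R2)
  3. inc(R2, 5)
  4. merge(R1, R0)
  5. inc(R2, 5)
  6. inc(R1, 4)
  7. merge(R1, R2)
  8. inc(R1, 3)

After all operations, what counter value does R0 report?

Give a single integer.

Answer: 0

Derivation:
Op 1: merge R2<->R1 -> R2=(0,0,0) R1=(0,0,0)
Op 2: merge R1<->R2 -> R1=(0,0,0) R2=(0,0,0)
Op 3: inc R2 by 5 -> R2=(0,0,5) value=5
Op 4: merge R1<->R0 -> R1=(0,0,0) R0=(0,0,0)
Op 5: inc R2 by 5 -> R2=(0,0,10) value=10
Op 6: inc R1 by 4 -> R1=(0,4,0) value=4
Op 7: merge R1<->R2 -> R1=(0,4,10) R2=(0,4,10)
Op 8: inc R1 by 3 -> R1=(0,7,10) value=17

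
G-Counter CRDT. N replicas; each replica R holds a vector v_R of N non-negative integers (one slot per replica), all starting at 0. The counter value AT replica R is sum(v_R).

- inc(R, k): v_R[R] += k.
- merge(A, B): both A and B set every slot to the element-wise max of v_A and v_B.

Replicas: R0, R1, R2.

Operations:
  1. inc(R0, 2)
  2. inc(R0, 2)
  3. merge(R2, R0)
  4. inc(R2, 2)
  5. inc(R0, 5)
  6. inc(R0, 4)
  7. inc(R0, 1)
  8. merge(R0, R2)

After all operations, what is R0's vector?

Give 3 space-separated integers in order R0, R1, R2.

Op 1: inc R0 by 2 -> R0=(2,0,0) value=2
Op 2: inc R0 by 2 -> R0=(4,0,0) value=4
Op 3: merge R2<->R0 -> R2=(4,0,0) R0=(4,0,0)
Op 4: inc R2 by 2 -> R2=(4,0,2) value=6
Op 5: inc R0 by 5 -> R0=(9,0,0) value=9
Op 6: inc R0 by 4 -> R0=(13,0,0) value=13
Op 7: inc R0 by 1 -> R0=(14,0,0) value=14
Op 8: merge R0<->R2 -> R0=(14,0,2) R2=(14,0,2)

Answer: 14 0 2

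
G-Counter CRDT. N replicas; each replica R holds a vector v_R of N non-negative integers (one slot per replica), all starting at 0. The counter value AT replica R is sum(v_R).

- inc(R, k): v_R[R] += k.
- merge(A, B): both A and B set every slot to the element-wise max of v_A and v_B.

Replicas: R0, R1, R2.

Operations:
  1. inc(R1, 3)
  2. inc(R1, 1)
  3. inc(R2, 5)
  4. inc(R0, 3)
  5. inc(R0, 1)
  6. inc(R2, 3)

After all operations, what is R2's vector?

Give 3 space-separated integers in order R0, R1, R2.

Op 1: inc R1 by 3 -> R1=(0,3,0) value=3
Op 2: inc R1 by 1 -> R1=(0,4,0) value=4
Op 3: inc R2 by 5 -> R2=(0,0,5) value=5
Op 4: inc R0 by 3 -> R0=(3,0,0) value=3
Op 5: inc R0 by 1 -> R0=(4,0,0) value=4
Op 6: inc R2 by 3 -> R2=(0,0,8) value=8

Answer: 0 0 8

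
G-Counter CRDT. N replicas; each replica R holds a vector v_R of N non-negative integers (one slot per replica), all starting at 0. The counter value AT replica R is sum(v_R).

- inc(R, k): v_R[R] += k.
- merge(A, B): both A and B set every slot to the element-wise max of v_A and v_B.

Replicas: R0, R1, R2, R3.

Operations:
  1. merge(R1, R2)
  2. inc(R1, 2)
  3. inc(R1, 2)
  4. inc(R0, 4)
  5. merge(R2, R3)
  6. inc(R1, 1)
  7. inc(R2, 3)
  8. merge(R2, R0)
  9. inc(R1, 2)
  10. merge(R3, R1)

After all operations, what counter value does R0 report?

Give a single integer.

Answer: 7

Derivation:
Op 1: merge R1<->R2 -> R1=(0,0,0,0) R2=(0,0,0,0)
Op 2: inc R1 by 2 -> R1=(0,2,0,0) value=2
Op 3: inc R1 by 2 -> R1=(0,4,0,0) value=4
Op 4: inc R0 by 4 -> R0=(4,0,0,0) value=4
Op 5: merge R2<->R3 -> R2=(0,0,0,0) R3=(0,0,0,0)
Op 6: inc R1 by 1 -> R1=(0,5,0,0) value=5
Op 7: inc R2 by 3 -> R2=(0,0,3,0) value=3
Op 8: merge R2<->R0 -> R2=(4,0,3,0) R0=(4,0,3,0)
Op 9: inc R1 by 2 -> R1=(0,7,0,0) value=7
Op 10: merge R3<->R1 -> R3=(0,7,0,0) R1=(0,7,0,0)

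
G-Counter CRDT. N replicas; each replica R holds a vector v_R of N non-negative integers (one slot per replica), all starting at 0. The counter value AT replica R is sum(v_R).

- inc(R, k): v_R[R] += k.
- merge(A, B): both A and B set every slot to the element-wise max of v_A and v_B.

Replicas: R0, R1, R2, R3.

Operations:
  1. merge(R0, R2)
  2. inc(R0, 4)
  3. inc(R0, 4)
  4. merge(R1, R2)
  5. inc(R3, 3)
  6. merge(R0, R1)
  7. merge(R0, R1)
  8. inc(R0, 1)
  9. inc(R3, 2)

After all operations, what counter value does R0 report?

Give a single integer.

Answer: 9

Derivation:
Op 1: merge R0<->R2 -> R0=(0,0,0,0) R2=(0,0,0,0)
Op 2: inc R0 by 4 -> R0=(4,0,0,0) value=4
Op 3: inc R0 by 4 -> R0=(8,0,0,0) value=8
Op 4: merge R1<->R2 -> R1=(0,0,0,0) R2=(0,0,0,0)
Op 5: inc R3 by 3 -> R3=(0,0,0,3) value=3
Op 6: merge R0<->R1 -> R0=(8,0,0,0) R1=(8,0,0,0)
Op 7: merge R0<->R1 -> R0=(8,0,0,0) R1=(8,0,0,0)
Op 8: inc R0 by 1 -> R0=(9,0,0,0) value=9
Op 9: inc R3 by 2 -> R3=(0,0,0,5) value=5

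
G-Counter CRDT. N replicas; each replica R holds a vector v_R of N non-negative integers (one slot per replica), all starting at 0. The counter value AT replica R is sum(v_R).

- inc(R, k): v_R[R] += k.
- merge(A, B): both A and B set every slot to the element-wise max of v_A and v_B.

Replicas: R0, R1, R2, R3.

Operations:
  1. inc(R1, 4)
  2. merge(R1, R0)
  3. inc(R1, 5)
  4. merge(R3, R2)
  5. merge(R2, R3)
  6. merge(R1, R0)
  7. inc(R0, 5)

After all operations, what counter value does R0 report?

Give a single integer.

Op 1: inc R1 by 4 -> R1=(0,4,0,0) value=4
Op 2: merge R1<->R0 -> R1=(0,4,0,0) R0=(0,4,0,0)
Op 3: inc R1 by 5 -> R1=(0,9,0,0) value=9
Op 4: merge R3<->R2 -> R3=(0,0,0,0) R2=(0,0,0,0)
Op 5: merge R2<->R3 -> R2=(0,0,0,0) R3=(0,0,0,0)
Op 6: merge R1<->R0 -> R1=(0,9,0,0) R0=(0,9,0,0)
Op 7: inc R0 by 5 -> R0=(5,9,0,0) value=14

Answer: 14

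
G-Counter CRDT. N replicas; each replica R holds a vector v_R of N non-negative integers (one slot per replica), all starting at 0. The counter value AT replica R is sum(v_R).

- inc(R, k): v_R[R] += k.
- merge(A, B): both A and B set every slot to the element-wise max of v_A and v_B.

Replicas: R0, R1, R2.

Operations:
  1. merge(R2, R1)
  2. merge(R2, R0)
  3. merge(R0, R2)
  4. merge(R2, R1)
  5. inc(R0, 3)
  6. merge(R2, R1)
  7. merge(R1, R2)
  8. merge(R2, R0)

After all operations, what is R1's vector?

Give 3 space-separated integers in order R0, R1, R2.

Op 1: merge R2<->R1 -> R2=(0,0,0) R1=(0,0,0)
Op 2: merge R2<->R0 -> R2=(0,0,0) R0=(0,0,0)
Op 3: merge R0<->R2 -> R0=(0,0,0) R2=(0,0,0)
Op 4: merge R2<->R1 -> R2=(0,0,0) R1=(0,0,0)
Op 5: inc R0 by 3 -> R0=(3,0,0) value=3
Op 6: merge R2<->R1 -> R2=(0,0,0) R1=(0,0,0)
Op 7: merge R1<->R2 -> R1=(0,0,0) R2=(0,0,0)
Op 8: merge R2<->R0 -> R2=(3,0,0) R0=(3,0,0)

Answer: 0 0 0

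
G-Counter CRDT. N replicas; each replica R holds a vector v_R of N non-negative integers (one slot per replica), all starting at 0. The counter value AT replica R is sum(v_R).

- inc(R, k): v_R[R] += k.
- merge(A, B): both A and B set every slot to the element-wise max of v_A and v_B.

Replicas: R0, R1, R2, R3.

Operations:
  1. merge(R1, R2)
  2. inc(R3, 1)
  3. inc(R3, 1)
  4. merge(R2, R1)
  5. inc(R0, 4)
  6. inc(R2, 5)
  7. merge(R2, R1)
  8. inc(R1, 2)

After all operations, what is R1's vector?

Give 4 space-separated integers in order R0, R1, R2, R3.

Op 1: merge R1<->R2 -> R1=(0,0,0,0) R2=(0,0,0,0)
Op 2: inc R3 by 1 -> R3=(0,0,0,1) value=1
Op 3: inc R3 by 1 -> R3=(0,0,0,2) value=2
Op 4: merge R2<->R1 -> R2=(0,0,0,0) R1=(0,0,0,0)
Op 5: inc R0 by 4 -> R0=(4,0,0,0) value=4
Op 6: inc R2 by 5 -> R2=(0,0,5,0) value=5
Op 7: merge R2<->R1 -> R2=(0,0,5,0) R1=(0,0,5,0)
Op 8: inc R1 by 2 -> R1=(0,2,5,0) value=7

Answer: 0 2 5 0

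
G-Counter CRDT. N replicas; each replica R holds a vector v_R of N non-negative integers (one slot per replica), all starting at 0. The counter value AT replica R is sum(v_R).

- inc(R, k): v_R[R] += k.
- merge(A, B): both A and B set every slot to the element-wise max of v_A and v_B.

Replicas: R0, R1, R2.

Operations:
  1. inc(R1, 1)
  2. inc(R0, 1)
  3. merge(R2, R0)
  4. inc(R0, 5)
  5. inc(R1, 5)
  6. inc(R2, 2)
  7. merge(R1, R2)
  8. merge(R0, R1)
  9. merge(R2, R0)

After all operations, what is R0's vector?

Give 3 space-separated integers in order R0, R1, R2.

Op 1: inc R1 by 1 -> R1=(0,1,0) value=1
Op 2: inc R0 by 1 -> R0=(1,0,0) value=1
Op 3: merge R2<->R0 -> R2=(1,0,0) R0=(1,0,0)
Op 4: inc R0 by 5 -> R0=(6,0,0) value=6
Op 5: inc R1 by 5 -> R1=(0,6,0) value=6
Op 6: inc R2 by 2 -> R2=(1,0,2) value=3
Op 7: merge R1<->R2 -> R1=(1,6,2) R2=(1,6,2)
Op 8: merge R0<->R1 -> R0=(6,6,2) R1=(6,6,2)
Op 9: merge R2<->R0 -> R2=(6,6,2) R0=(6,6,2)

Answer: 6 6 2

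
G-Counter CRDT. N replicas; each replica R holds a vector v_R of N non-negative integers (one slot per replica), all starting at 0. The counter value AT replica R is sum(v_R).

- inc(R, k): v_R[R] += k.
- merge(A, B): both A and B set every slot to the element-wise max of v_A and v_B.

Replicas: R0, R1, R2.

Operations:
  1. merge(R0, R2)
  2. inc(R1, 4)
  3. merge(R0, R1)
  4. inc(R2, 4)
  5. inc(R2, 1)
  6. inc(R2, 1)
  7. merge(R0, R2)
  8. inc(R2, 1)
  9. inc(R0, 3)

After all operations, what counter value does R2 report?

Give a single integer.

Op 1: merge R0<->R2 -> R0=(0,0,0) R2=(0,0,0)
Op 2: inc R1 by 4 -> R1=(0,4,0) value=4
Op 3: merge R0<->R1 -> R0=(0,4,0) R1=(0,4,0)
Op 4: inc R2 by 4 -> R2=(0,0,4) value=4
Op 5: inc R2 by 1 -> R2=(0,0,5) value=5
Op 6: inc R2 by 1 -> R2=(0,0,6) value=6
Op 7: merge R0<->R2 -> R0=(0,4,6) R2=(0,4,6)
Op 8: inc R2 by 1 -> R2=(0,4,7) value=11
Op 9: inc R0 by 3 -> R0=(3,4,6) value=13

Answer: 11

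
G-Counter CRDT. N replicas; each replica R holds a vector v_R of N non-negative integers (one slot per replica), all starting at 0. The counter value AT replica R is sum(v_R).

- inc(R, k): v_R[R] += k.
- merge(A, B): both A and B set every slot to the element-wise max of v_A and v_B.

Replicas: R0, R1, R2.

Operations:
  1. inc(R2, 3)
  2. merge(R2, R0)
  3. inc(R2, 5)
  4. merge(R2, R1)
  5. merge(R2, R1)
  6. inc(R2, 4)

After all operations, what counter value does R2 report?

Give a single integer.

Answer: 12

Derivation:
Op 1: inc R2 by 3 -> R2=(0,0,3) value=3
Op 2: merge R2<->R0 -> R2=(0,0,3) R0=(0,0,3)
Op 3: inc R2 by 5 -> R2=(0,0,8) value=8
Op 4: merge R2<->R1 -> R2=(0,0,8) R1=(0,0,8)
Op 5: merge R2<->R1 -> R2=(0,0,8) R1=(0,0,8)
Op 6: inc R2 by 4 -> R2=(0,0,12) value=12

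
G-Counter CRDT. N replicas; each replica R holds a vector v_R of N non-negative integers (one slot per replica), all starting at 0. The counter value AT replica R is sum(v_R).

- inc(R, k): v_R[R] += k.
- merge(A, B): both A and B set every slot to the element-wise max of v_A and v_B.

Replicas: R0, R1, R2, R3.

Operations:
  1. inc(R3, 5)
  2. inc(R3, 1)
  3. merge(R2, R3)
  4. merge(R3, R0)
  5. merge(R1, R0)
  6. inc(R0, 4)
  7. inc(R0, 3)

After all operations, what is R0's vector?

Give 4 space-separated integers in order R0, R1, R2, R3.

Op 1: inc R3 by 5 -> R3=(0,0,0,5) value=5
Op 2: inc R3 by 1 -> R3=(0,0,0,6) value=6
Op 3: merge R2<->R3 -> R2=(0,0,0,6) R3=(0,0,0,6)
Op 4: merge R3<->R0 -> R3=(0,0,0,6) R0=(0,0,0,6)
Op 5: merge R1<->R0 -> R1=(0,0,0,6) R0=(0,0,0,6)
Op 6: inc R0 by 4 -> R0=(4,0,0,6) value=10
Op 7: inc R0 by 3 -> R0=(7,0,0,6) value=13

Answer: 7 0 0 6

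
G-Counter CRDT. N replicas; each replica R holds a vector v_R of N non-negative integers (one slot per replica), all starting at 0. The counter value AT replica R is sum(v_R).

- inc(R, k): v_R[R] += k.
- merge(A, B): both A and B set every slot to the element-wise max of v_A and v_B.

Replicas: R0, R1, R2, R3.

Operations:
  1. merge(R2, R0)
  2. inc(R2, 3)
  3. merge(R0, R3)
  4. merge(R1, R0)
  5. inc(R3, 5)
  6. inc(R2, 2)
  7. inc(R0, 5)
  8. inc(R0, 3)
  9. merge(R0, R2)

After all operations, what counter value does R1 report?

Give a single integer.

Answer: 0

Derivation:
Op 1: merge R2<->R0 -> R2=(0,0,0,0) R0=(0,0,0,0)
Op 2: inc R2 by 3 -> R2=(0,0,3,0) value=3
Op 3: merge R0<->R3 -> R0=(0,0,0,0) R3=(0,0,0,0)
Op 4: merge R1<->R0 -> R1=(0,0,0,0) R0=(0,0,0,0)
Op 5: inc R3 by 5 -> R3=(0,0,0,5) value=5
Op 6: inc R2 by 2 -> R2=(0,0,5,0) value=5
Op 7: inc R0 by 5 -> R0=(5,0,0,0) value=5
Op 8: inc R0 by 3 -> R0=(8,0,0,0) value=8
Op 9: merge R0<->R2 -> R0=(8,0,5,0) R2=(8,0,5,0)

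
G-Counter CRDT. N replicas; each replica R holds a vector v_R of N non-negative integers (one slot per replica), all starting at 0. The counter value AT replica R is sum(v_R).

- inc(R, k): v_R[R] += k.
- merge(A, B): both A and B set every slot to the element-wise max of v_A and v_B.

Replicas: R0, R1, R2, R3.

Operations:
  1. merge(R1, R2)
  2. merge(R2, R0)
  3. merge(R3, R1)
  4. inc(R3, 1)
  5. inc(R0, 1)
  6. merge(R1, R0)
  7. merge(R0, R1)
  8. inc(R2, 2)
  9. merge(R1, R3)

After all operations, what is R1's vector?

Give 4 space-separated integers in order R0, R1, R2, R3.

Answer: 1 0 0 1

Derivation:
Op 1: merge R1<->R2 -> R1=(0,0,0,0) R2=(0,0,0,0)
Op 2: merge R2<->R0 -> R2=(0,0,0,0) R0=(0,0,0,0)
Op 3: merge R3<->R1 -> R3=(0,0,0,0) R1=(0,0,0,0)
Op 4: inc R3 by 1 -> R3=(0,0,0,1) value=1
Op 5: inc R0 by 1 -> R0=(1,0,0,0) value=1
Op 6: merge R1<->R0 -> R1=(1,0,0,0) R0=(1,0,0,0)
Op 7: merge R0<->R1 -> R0=(1,0,0,0) R1=(1,0,0,0)
Op 8: inc R2 by 2 -> R2=(0,0,2,0) value=2
Op 9: merge R1<->R3 -> R1=(1,0,0,1) R3=(1,0,0,1)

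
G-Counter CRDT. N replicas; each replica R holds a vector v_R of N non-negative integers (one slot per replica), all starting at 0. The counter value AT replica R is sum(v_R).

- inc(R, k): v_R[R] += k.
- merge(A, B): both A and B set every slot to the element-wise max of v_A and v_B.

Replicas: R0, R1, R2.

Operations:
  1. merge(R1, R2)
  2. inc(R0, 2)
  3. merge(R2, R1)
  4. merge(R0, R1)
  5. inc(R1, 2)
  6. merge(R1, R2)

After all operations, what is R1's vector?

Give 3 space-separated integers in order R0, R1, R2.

Answer: 2 2 0

Derivation:
Op 1: merge R1<->R2 -> R1=(0,0,0) R2=(0,0,0)
Op 2: inc R0 by 2 -> R0=(2,0,0) value=2
Op 3: merge R2<->R1 -> R2=(0,0,0) R1=(0,0,0)
Op 4: merge R0<->R1 -> R0=(2,0,0) R1=(2,0,0)
Op 5: inc R1 by 2 -> R1=(2,2,0) value=4
Op 6: merge R1<->R2 -> R1=(2,2,0) R2=(2,2,0)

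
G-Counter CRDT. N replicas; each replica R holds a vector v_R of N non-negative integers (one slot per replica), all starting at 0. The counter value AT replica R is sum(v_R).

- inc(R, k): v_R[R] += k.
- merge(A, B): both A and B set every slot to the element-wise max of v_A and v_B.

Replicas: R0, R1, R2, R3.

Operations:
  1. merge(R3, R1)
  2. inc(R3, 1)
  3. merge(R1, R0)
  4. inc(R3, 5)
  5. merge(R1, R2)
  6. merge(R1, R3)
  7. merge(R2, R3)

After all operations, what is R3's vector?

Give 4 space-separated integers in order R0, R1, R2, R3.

Answer: 0 0 0 6

Derivation:
Op 1: merge R3<->R1 -> R3=(0,0,0,0) R1=(0,0,0,0)
Op 2: inc R3 by 1 -> R3=(0,0,0,1) value=1
Op 3: merge R1<->R0 -> R1=(0,0,0,0) R0=(0,0,0,0)
Op 4: inc R3 by 5 -> R3=(0,0,0,6) value=6
Op 5: merge R1<->R2 -> R1=(0,0,0,0) R2=(0,0,0,0)
Op 6: merge R1<->R3 -> R1=(0,0,0,6) R3=(0,0,0,6)
Op 7: merge R2<->R3 -> R2=(0,0,0,6) R3=(0,0,0,6)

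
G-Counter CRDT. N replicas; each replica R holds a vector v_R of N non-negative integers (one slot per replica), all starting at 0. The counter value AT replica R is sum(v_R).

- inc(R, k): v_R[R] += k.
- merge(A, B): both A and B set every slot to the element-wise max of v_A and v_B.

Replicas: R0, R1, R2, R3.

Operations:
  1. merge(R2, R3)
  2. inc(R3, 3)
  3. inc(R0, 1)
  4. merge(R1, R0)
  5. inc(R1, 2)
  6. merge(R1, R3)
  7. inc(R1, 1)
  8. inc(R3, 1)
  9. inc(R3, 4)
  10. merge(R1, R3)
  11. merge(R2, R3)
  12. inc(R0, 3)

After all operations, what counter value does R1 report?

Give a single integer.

Op 1: merge R2<->R3 -> R2=(0,0,0,0) R3=(0,0,0,0)
Op 2: inc R3 by 3 -> R3=(0,0,0,3) value=3
Op 3: inc R0 by 1 -> R0=(1,0,0,0) value=1
Op 4: merge R1<->R0 -> R1=(1,0,0,0) R0=(1,0,0,0)
Op 5: inc R1 by 2 -> R1=(1,2,0,0) value=3
Op 6: merge R1<->R3 -> R1=(1,2,0,3) R3=(1,2,0,3)
Op 7: inc R1 by 1 -> R1=(1,3,0,3) value=7
Op 8: inc R3 by 1 -> R3=(1,2,0,4) value=7
Op 9: inc R3 by 4 -> R3=(1,2,0,8) value=11
Op 10: merge R1<->R3 -> R1=(1,3,0,8) R3=(1,3,0,8)
Op 11: merge R2<->R3 -> R2=(1,3,0,8) R3=(1,3,0,8)
Op 12: inc R0 by 3 -> R0=(4,0,0,0) value=4

Answer: 12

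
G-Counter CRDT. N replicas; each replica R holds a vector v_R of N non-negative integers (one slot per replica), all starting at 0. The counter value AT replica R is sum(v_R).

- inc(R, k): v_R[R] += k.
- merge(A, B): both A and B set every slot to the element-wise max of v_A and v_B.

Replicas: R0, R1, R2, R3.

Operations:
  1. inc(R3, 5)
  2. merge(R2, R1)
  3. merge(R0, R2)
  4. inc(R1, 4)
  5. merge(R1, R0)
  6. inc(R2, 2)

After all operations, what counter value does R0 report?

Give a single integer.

Op 1: inc R3 by 5 -> R3=(0,0,0,5) value=5
Op 2: merge R2<->R1 -> R2=(0,0,0,0) R1=(0,0,0,0)
Op 3: merge R0<->R2 -> R0=(0,0,0,0) R2=(0,0,0,0)
Op 4: inc R1 by 4 -> R1=(0,4,0,0) value=4
Op 5: merge R1<->R0 -> R1=(0,4,0,0) R0=(0,4,0,0)
Op 6: inc R2 by 2 -> R2=(0,0,2,0) value=2

Answer: 4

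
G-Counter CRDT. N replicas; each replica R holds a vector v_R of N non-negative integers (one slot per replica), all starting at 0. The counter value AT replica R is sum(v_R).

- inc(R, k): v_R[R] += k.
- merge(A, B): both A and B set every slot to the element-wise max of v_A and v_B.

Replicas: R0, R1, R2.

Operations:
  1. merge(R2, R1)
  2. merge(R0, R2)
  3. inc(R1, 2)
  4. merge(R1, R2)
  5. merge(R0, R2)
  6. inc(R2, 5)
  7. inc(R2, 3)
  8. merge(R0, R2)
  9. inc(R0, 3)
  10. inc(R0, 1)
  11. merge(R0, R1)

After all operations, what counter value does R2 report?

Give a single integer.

Op 1: merge R2<->R1 -> R2=(0,0,0) R1=(0,0,0)
Op 2: merge R0<->R2 -> R0=(0,0,0) R2=(0,0,0)
Op 3: inc R1 by 2 -> R1=(0,2,0) value=2
Op 4: merge R1<->R2 -> R1=(0,2,0) R2=(0,2,0)
Op 5: merge R0<->R2 -> R0=(0,2,0) R2=(0,2,0)
Op 6: inc R2 by 5 -> R2=(0,2,5) value=7
Op 7: inc R2 by 3 -> R2=(0,2,8) value=10
Op 8: merge R0<->R2 -> R0=(0,2,8) R2=(0,2,8)
Op 9: inc R0 by 3 -> R0=(3,2,8) value=13
Op 10: inc R0 by 1 -> R0=(4,2,8) value=14
Op 11: merge R0<->R1 -> R0=(4,2,8) R1=(4,2,8)

Answer: 10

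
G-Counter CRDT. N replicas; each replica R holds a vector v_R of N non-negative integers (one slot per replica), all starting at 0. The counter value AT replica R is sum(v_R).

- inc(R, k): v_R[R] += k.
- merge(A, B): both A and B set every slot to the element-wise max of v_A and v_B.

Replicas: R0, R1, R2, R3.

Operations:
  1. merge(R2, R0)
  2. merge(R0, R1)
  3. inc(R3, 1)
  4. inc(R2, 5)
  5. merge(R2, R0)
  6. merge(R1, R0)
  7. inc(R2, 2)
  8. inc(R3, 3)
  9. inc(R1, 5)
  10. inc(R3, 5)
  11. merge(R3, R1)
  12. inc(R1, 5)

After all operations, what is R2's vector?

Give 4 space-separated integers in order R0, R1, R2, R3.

Answer: 0 0 7 0

Derivation:
Op 1: merge R2<->R0 -> R2=(0,0,0,0) R0=(0,0,0,0)
Op 2: merge R0<->R1 -> R0=(0,0,0,0) R1=(0,0,0,0)
Op 3: inc R3 by 1 -> R3=(0,0,0,1) value=1
Op 4: inc R2 by 5 -> R2=(0,0,5,0) value=5
Op 5: merge R2<->R0 -> R2=(0,0,5,0) R0=(0,0,5,0)
Op 6: merge R1<->R0 -> R1=(0,0,5,0) R0=(0,0,5,0)
Op 7: inc R2 by 2 -> R2=(0,0,7,0) value=7
Op 8: inc R3 by 3 -> R3=(0,0,0,4) value=4
Op 9: inc R1 by 5 -> R1=(0,5,5,0) value=10
Op 10: inc R3 by 5 -> R3=(0,0,0,9) value=9
Op 11: merge R3<->R1 -> R3=(0,5,5,9) R1=(0,5,5,9)
Op 12: inc R1 by 5 -> R1=(0,10,5,9) value=24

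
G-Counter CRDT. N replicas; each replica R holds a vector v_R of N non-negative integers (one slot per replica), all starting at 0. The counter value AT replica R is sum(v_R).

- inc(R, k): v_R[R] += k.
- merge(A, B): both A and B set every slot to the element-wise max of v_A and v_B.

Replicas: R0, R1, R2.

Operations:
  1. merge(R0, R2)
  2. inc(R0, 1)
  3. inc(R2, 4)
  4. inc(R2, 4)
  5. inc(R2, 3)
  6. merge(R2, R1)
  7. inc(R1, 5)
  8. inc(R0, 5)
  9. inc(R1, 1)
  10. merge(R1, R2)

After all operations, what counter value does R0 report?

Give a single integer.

Op 1: merge R0<->R2 -> R0=(0,0,0) R2=(0,0,0)
Op 2: inc R0 by 1 -> R0=(1,0,0) value=1
Op 3: inc R2 by 4 -> R2=(0,0,4) value=4
Op 4: inc R2 by 4 -> R2=(0,0,8) value=8
Op 5: inc R2 by 3 -> R2=(0,0,11) value=11
Op 6: merge R2<->R1 -> R2=(0,0,11) R1=(0,0,11)
Op 7: inc R1 by 5 -> R1=(0,5,11) value=16
Op 8: inc R0 by 5 -> R0=(6,0,0) value=6
Op 9: inc R1 by 1 -> R1=(0,6,11) value=17
Op 10: merge R1<->R2 -> R1=(0,6,11) R2=(0,6,11)

Answer: 6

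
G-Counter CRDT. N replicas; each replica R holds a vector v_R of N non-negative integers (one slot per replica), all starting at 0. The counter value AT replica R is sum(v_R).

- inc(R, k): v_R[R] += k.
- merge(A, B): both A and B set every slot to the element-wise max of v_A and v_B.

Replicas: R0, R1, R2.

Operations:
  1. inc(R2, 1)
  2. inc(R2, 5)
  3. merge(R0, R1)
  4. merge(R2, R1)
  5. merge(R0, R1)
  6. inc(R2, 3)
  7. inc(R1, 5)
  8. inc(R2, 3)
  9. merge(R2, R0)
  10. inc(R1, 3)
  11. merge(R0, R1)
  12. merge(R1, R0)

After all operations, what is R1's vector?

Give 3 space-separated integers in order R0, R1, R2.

Answer: 0 8 12

Derivation:
Op 1: inc R2 by 1 -> R2=(0,0,1) value=1
Op 2: inc R2 by 5 -> R2=(0,0,6) value=6
Op 3: merge R0<->R1 -> R0=(0,0,0) R1=(0,0,0)
Op 4: merge R2<->R1 -> R2=(0,0,6) R1=(0,0,6)
Op 5: merge R0<->R1 -> R0=(0,0,6) R1=(0,0,6)
Op 6: inc R2 by 3 -> R2=(0,0,9) value=9
Op 7: inc R1 by 5 -> R1=(0,5,6) value=11
Op 8: inc R2 by 3 -> R2=(0,0,12) value=12
Op 9: merge R2<->R0 -> R2=(0,0,12) R0=(0,0,12)
Op 10: inc R1 by 3 -> R1=(0,8,6) value=14
Op 11: merge R0<->R1 -> R0=(0,8,12) R1=(0,8,12)
Op 12: merge R1<->R0 -> R1=(0,8,12) R0=(0,8,12)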